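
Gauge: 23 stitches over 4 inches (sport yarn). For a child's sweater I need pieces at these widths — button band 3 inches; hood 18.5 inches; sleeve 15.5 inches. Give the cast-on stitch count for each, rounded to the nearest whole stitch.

Rate = 23/4 = 5.75 sts per in.
button band: 3 × 5.75 = 17.25 → 17.
hood: 18.5 × 5.75 = 106.38 → 106.
sleeve: 15.5 × 5.75 = 89.12 → 89.

button band 17; hood 106; sleeve 89.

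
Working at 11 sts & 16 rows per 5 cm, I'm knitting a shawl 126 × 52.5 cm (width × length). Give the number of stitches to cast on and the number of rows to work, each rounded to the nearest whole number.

Stitch gauge = 11/5 = 2.2 sts/cm; 126 × 2.2 = 277.20 → 277 sts.
Row gauge = 16/5 = 3.2 rows/cm; 52.5 × 3.2 = 168.00 → 168 rows.

Cast on 277 stitches and work 168 rows.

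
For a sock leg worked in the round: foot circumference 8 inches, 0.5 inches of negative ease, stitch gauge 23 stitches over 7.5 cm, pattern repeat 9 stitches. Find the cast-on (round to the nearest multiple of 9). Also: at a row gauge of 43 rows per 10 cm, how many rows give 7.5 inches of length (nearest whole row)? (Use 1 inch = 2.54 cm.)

Finished = 8 − 0.5 = 7.5 inches.
7.5 inches × 2.54 = 19.05 cm.
23/7.5 = 3.067 sts per cm; 19.05 × 3.067 = 58.42 sts.
Nearest multiple of 9 → 54.
7.5 inches = 19.05 cm; × 4.3 = 81.92 → 82 rows.

Cast on 54 stitches; work 82 rows.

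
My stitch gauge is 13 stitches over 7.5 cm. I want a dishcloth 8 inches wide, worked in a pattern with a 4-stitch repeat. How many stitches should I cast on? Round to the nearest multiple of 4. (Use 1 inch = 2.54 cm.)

Cast on 36 stitches.

8 in = 8 × 2.54 = 20.32 cm.
13 / 7.5 = 1.733 sts/cm.
20.32 × 1.733 = 35.22 sts.
→ 36.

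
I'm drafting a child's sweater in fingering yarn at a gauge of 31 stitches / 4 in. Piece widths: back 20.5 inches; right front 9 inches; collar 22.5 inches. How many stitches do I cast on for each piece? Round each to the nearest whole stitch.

back 159; right front 70; collar 174.

Rate = 31/4 = 7.75 sts per in.
back: 20.5 × 7.75 = 158.88 → 159.
right front: 9 × 7.75 = 69.75 → 70.
collar: 22.5 × 7.75 = 174.38 → 174.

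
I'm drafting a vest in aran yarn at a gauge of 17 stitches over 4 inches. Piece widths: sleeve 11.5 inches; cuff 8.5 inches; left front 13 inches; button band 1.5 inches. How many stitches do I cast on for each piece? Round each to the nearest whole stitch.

Rate = 17/4 = 4.25 sts per in.
sleeve: 11.5 × 4.25 = 48.88 → 49.
cuff: 8.5 × 4.25 = 36.12 → 36.
left front: 13 × 4.25 = 55.25 → 55.
button band: 1.5 × 4.25 = 6.38 → 6.

sleeve 49; cuff 36; left front 55; button band 6.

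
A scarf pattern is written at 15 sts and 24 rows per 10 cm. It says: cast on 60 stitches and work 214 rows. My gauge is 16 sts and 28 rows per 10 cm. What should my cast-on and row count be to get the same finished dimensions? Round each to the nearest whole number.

Stitches: 60 × 16/15 = 64.00 → 64.
Rows: 214 × 28/24 = 249.67 → 250.

Cast on 64 stitches; work 250 rows.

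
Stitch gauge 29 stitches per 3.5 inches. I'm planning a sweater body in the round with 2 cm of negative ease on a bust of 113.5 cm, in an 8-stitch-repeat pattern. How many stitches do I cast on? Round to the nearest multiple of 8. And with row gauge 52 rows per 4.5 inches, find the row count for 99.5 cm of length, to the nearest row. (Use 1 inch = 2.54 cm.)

Finished = 113.5 − 2 = 111.5 cm.
111.5 cm × 1/2.54 = 43.90 inches.
29/3.5 = 8.286 sts per in; 43.90 × 8.286 = 363.72 sts.
Nearest multiple of 8 → 360.
99.5 cm = 39.17 inches; × 11.556 = 452.67 → 453 rows.

Cast on 360 stitches; work 453 rows.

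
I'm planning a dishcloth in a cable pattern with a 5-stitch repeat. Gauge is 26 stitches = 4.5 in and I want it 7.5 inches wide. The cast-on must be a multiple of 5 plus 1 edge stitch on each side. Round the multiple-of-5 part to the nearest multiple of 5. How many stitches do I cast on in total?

42 stitches.

26 / 4.5 = 5.778 sts per inch.
7.5 × 5.778 = 43.33 sts.
Less 2 edge sts → 41.33 for the repeat.
Nearest multiple of 5: 40.
Add back 2 edge sts → 42.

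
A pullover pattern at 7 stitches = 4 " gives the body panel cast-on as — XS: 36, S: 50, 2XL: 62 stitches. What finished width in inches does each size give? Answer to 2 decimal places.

XS 20.57 inches; S 28.57 inches; 2XL 35.43 inches.

7/4 = 1.75 sts per in.
XS: 36 / 1.75 = 20.571 → 20.57 in.
S: 50 / 1.75 = 28.571 → 28.57 in.
2XL: 62 / 1.75 = 35.429 → 35.43 in.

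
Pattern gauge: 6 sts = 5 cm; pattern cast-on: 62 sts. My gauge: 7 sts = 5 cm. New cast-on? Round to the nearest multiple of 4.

Scale factor = 7 / 6 = 1.167.
62 × 7 / 6 = 72.33 sts.
→ 72 sts.

CO 72 sts.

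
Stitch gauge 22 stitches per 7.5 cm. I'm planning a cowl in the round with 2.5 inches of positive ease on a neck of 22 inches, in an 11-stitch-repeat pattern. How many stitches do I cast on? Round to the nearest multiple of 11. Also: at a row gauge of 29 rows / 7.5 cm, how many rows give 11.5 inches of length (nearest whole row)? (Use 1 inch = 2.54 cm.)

Cast on 187 stitches; work 113 rows.

Finished = 22 + 2.5 = 24.5 inches.
24.5 inches × 2.54 = 62.23 cm.
22/7.5 = 2.933 sts per cm; 62.23 × 2.933 = 182.54 sts.
Nearest multiple of 11 → 187.
11.5 inches = 29.21 cm; × 3.867 = 112.95 → 113 rows.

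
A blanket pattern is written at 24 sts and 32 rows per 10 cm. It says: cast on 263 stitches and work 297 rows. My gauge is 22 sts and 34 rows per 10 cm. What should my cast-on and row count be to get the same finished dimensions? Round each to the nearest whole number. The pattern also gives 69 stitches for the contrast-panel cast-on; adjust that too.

Cast on 241 stitches; work 316 rows; contrast-panel cast-on 63 stitches.

Stitches: 263 × 22/24 = 241.08 → 241.
Rows: 297 × 34/32 = 315.56 → 316.
contrast-panel cast-on: 69 × 22/24 = 63.25 → 63.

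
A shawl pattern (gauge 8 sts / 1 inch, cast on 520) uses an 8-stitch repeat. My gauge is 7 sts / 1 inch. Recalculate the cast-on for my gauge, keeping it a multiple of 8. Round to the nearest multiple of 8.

456 stitches.

520 × 7 / 8 = 455.00.
Nearest multiple of 8: 456.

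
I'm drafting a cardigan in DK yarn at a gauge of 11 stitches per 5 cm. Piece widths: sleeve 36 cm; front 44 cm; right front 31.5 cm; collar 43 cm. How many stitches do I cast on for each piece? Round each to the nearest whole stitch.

sleeve 79; front 97; right front 69; collar 95.

Rate = 11/5 = 2.2 sts per cm.
sleeve: 36 × 2.2 = 79.20 → 79.
front: 44 × 2.2 = 96.80 → 97.
right front: 31.5 × 2.2 = 69.30 → 69.
collar: 43 × 2.2 = 94.60 → 95.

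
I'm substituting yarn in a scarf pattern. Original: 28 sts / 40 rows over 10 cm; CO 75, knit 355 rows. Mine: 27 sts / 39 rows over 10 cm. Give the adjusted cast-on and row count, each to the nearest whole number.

Stitches: 75 × 27/28 = 72.32 → 72.
Rows: 355 × 39/40 = 346.12 → 346.

Cast on 72 stitches; work 346 rows.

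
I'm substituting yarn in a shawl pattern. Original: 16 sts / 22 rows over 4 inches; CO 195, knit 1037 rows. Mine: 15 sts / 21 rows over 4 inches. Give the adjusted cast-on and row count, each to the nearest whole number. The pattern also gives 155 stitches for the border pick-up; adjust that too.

Cast on 183 stitches; work 990 rows; border pick-up 145 stitches.

Stitches: 195 × 15/16 = 182.81 → 183.
Rows: 1037 × 21/22 = 989.86 → 990.
border pick-up: 155 × 15/16 = 145.31 → 145.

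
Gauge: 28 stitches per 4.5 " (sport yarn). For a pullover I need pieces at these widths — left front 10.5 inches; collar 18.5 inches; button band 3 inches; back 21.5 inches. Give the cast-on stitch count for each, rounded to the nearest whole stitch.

left front 65; collar 115; button band 19; back 134.

Rate = 28/4.5 = 6.222 sts per in.
left front: 10.5 × 6.222 = 65.33 → 65.
collar: 18.5 × 6.222 = 115.11 → 115.
button band: 3 × 6.222 = 18.67 → 19.
back: 21.5 × 6.222 = 133.78 → 134.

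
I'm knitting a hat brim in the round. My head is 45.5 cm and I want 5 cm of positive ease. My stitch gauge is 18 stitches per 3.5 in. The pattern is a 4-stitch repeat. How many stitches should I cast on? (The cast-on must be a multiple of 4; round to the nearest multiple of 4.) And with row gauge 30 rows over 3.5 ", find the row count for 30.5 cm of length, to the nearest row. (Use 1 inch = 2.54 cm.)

Finished = 45.5 + 5 = 50.5 cm.
50.5 cm × 1/2.54 = 19.88 inches.
18/3.5 = 5.143 sts per in; 19.88 × 5.143 = 102.25 sts.
Nearest multiple of 4 → 104.
30.5 cm = 12.01 inches; × 8.571 = 102.92 → 103 rows.

Cast on 104 stitches; work 103 rows.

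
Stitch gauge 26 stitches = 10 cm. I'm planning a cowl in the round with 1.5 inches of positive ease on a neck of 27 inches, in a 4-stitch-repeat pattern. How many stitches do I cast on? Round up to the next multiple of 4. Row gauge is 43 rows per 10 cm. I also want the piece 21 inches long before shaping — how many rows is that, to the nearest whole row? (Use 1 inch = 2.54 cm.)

Cast on 192 stitches; work 229 rows.

Finished = 27 + 1.5 = 28.5 inches.
28.5 inches × 2.54 = 72.39 cm.
26/10 = 2.6 sts per cm; 72.39 × 2.6 = 188.21 sts.
Next multiple of 4 → 192.
21 inches = 53.34 cm; × 4.3 = 229.36 → 229 rows.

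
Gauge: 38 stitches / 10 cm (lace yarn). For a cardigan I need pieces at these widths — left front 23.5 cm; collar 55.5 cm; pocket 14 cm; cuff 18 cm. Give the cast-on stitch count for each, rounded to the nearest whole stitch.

Rate = 38/10 = 3.8 sts per cm.
left front: 23.5 × 3.8 = 89.30 → 89.
collar: 55.5 × 3.8 = 210.90 → 211.
pocket: 14 × 3.8 = 53.20 → 53.
cuff: 18 × 3.8 = 68.40 → 68.

left front 89; collar 211; pocket 53; cuff 68.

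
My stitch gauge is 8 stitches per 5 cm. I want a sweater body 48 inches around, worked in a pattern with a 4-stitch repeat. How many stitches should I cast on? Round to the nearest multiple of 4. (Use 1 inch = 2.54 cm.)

48 in = 48 × 2.54 = 121.92 cm.
8 / 5 = 1.6 sts/cm.
121.92 × 1.6 = 195.07 sts.
→ 196.

CO 196 sts.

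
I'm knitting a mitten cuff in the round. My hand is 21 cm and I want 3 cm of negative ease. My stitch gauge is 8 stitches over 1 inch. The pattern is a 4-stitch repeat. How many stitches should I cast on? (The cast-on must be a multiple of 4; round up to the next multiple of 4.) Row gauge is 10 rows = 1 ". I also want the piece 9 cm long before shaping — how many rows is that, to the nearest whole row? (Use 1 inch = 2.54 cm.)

Finished = 21 − 3 = 18 cm.
18 cm × 1/2.54 = 7.09 inches.
8/1 = 8 sts per in; 7.09 × 8 = 56.69 sts.
Next multiple of 4 → 60.
9 cm = 3.54 inches; × 10 = 35.43 → 35 rows.

Cast on 60 stitches; work 35 rows.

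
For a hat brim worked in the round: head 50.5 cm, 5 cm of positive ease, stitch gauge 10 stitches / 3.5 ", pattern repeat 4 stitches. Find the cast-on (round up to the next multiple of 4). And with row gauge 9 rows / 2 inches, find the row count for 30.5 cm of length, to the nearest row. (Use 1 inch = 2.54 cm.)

Finished = 50.5 + 5 = 55.5 cm.
55.5 cm × 1/2.54 = 21.85 inches.
10/3.5 = 2.857 sts per in; 21.85 × 2.857 = 62.43 sts.
Next multiple of 4 → 64.
30.5 cm = 12.01 inches; × 4.5 = 54.04 → 54 rows.

Cast on 64 stitches; work 54 rows.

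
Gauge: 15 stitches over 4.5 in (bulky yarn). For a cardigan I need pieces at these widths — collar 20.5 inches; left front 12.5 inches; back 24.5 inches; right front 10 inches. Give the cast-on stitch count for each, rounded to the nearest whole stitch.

Rate = 15/4.5 = 3.333 sts per in.
collar: 20.5 × 3.333 = 68.33 → 68.
left front: 12.5 × 3.333 = 41.67 → 42.
back: 24.5 × 3.333 = 81.67 → 82.
right front: 10 × 3.333 = 33.33 → 33.

collar 68; left front 42; back 82; right front 33.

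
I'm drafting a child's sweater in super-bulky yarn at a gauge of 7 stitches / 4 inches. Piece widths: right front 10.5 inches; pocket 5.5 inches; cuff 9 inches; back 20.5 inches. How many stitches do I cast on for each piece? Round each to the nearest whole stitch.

Rate = 7/4 = 1.75 sts per in.
right front: 10.5 × 1.75 = 18.38 → 18.
pocket: 5.5 × 1.75 = 9.62 → 10.
cuff: 9 × 1.75 = 15.75 → 16.
back: 20.5 × 1.75 = 35.88 → 36.

right front 18; pocket 10; cuff 16; back 36.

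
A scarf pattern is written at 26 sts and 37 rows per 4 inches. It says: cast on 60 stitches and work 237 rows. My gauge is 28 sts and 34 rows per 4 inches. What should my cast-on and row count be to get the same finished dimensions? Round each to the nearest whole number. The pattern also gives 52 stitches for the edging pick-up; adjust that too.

Stitches: 60 × 28/26 = 64.62 → 65.
Rows: 237 × 34/37 = 217.78 → 218.
edging pick-up: 52 × 28/26 = 56.00 → 56.

Cast on 65 stitches; work 218 rows; edging pick-up 56 stitches.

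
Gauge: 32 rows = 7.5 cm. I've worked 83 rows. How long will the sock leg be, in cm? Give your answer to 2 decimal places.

19.45 cm.

32 rows / 7.5 cm = 4.267 rows per cm.
83 / 4.267 = 19.453 cm.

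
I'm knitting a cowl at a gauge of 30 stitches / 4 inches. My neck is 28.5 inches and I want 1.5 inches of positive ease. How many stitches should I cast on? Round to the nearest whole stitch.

CO 225 sts.

Finished = 28.5 + 1.5 = 30 in.
30 / 4 = 7.5 sts per inch.
30.00 × 7.5 = 225.00 sts.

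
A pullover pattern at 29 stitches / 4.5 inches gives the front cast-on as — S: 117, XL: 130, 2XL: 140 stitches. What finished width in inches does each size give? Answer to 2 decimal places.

S 18.16 inches; XL 20.17 inches; 2XL 21.72 inches.

29/4.5 = 6.444 sts per in.
S: 117 / 6.444 = 18.155 → 18.16 in.
XL: 130 / 6.444 = 20.172 → 20.17 in.
2XL: 140 / 6.444 = 21.724 → 21.72 in.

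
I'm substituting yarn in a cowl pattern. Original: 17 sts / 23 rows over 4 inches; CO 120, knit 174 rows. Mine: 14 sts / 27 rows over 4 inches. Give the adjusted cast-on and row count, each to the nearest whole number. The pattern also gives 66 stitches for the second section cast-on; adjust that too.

Stitches: 120 × 14/17 = 98.82 → 99.
Rows: 174 × 27/23 = 204.26 → 204.
second section cast-on: 66 × 14/17 = 54.35 → 54.

Cast on 99 stitches; work 204 rows; second section cast-on 54 stitches.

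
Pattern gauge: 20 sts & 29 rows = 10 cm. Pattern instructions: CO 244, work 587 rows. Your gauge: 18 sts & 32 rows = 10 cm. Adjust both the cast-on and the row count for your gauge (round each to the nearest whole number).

Stitches: 244 × 18/20 = 219.60 → 220.
Rows: 587 × 32/29 = 647.72 → 648.

Cast on 220 stitches; work 648 rows.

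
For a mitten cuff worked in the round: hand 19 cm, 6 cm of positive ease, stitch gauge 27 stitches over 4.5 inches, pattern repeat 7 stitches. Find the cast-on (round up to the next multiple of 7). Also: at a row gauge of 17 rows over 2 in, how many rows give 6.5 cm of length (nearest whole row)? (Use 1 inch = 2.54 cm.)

Cast on 63 stitches; work 22 rows.

Finished = 19 + 6 = 25 cm.
25 cm × 1/2.54 = 9.84 inches.
27/4.5 = 6 sts per in; 9.84 × 6 = 59.06 sts.
Next multiple of 7 → 63.
6.5 cm = 2.56 inches; × 8.5 = 21.75 → 22 rows.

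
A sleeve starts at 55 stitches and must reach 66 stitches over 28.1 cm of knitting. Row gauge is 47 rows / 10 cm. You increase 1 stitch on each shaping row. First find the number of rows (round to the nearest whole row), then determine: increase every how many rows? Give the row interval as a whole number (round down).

Rows = 28.1 × 4.7 = 132.1 → 132 rows.
Stitches to add: 11 → 11 shaping rows (at 1 st each).
132 / 11 = 12.00 → every 12 rows.

Increase every 12th row.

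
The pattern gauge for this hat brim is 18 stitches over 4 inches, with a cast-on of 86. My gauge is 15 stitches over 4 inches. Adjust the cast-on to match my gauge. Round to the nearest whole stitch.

Cast on 72 stitches.

Scale factor = 15 / 18 = 0.833.
86 × 15 / 18 = 71.67 sts.
→ 72 sts.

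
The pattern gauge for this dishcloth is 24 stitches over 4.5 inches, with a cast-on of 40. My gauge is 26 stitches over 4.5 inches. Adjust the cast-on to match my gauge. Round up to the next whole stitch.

CO 44 sts.

Scale factor = 26 / 24 = 1.083.
40 × 26 / 24 = 43.33 sts.
→ 44 sts.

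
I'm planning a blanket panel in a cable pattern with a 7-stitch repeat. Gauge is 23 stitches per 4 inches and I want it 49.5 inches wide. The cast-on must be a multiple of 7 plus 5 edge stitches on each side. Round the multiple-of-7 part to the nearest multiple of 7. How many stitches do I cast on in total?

23 / 4 = 5.75 sts per inch.
49.5 × 5.75 = 284.62 sts.
Less 10 edge sts → 274.62 for the repeat.
Nearest multiple of 7: 273.
Add back 10 edge sts → 283.

CO 283 sts.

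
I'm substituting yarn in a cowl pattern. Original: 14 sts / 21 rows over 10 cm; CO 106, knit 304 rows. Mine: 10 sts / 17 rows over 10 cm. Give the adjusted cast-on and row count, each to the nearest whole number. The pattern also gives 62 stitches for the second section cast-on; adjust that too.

Stitches: 106 × 10/14 = 75.71 → 76.
Rows: 304 × 17/21 = 246.10 → 246.
second section cast-on: 62 × 10/14 = 44.29 → 44.

Cast on 76 stitches; work 246 rows; second section cast-on 44 stitches.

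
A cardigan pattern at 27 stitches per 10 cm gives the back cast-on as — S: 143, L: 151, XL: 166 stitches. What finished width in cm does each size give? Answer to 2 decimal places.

27/10 = 2.7 sts per cm.
S: 143 / 2.7 = 52.963 → 52.96 cm.
L: 151 / 2.7 = 55.926 → 55.93 cm.
XL: 166 / 2.7 = 61.481 → 61.48 cm.

S 52.96 cm; L 55.93 cm; XL 61.48 cm.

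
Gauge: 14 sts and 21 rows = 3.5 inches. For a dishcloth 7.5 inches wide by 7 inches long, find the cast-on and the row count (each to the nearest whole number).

Stitch gauge = 14/3.5 = 4 sts/in; 7.5 × 4 = 30.00 → 30 sts.
Row gauge = 21/3.5 = 6 rows/in; 7 × 6 = 42.00 → 42 rows.

Cast on 30 stitches and work 42 rows.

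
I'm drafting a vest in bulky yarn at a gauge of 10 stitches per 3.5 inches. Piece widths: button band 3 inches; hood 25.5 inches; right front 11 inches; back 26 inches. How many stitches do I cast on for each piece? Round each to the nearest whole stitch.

Rate = 10/3.5 = 2.857 sts per in.
button band: 3 × 2.857 = 8.57 → 9.
hood: 25.5 × 2.857 = 72.86 → 73.
right front: 11 × 2.857 = 31.43 → 31.
back: 26 × 2.857 = 74.29 → 74.

button band 9; hood 73; right front 31; back 74.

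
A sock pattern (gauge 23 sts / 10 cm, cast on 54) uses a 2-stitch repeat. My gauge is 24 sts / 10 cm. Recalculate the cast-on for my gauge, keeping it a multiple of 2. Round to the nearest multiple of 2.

54 × 24 / 23 = 56.35.
Nearest multiple of 2: 56.

Cast on 56 stitches.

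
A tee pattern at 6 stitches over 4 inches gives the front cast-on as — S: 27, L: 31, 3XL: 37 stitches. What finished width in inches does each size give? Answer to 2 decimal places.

S 18.00 inches; L 20.67 inches; 3XL 24.67 inches.

6/4 = 1.5 sts per in.
S: 27 / 1.5 = 18.000 → 18.00 in.
L: 31 / 1.5 = 20.667 → 20.67 in.
3XL: 37 / 1.5 = 24.667 → 24.67 in.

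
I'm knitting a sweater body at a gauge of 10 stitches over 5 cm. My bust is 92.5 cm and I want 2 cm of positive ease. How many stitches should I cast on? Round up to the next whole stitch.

Cast on 189 stitches.

Finished = 92.5 + 2 = 94.5 cm.
10 / 5 = 2 sts per cm.
94.50 × 2 = 189.00 sts.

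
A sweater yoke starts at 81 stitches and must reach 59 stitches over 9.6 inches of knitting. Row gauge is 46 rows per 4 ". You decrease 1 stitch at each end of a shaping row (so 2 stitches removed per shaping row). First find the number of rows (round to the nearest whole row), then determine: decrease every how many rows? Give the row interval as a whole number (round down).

Decrease every 10th row.

Rows = 9.6 × 11.5 = 110.4 → 110 rows.
Stitches to remove: 22 → 11 shaping rows (at 2 st each).
110 / 11 = 10.00 → every 10 rows.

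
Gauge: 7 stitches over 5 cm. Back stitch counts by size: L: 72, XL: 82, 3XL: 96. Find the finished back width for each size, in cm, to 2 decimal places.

7/5 = 1.4 sts per cm.
L: 72 / 1.4 = 51.429 → 51.43 cm.
XL: 82 / 1.4 = 58.571 → 58.57 cm.
3XL: 96 / 1.4 = 68.571 → 68.57 cm.

L 51.43 cm; XL 58.57 cm; 3XL 68.57 cm.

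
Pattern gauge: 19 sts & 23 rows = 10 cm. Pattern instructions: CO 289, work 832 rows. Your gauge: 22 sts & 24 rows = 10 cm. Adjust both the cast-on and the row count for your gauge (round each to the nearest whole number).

Cast on 335 stitches; work 868 rows.

Stitches: 289 × 22/19 = 334.63 → 335.
Rows: 832 × 24/23 = 868.17 → 868.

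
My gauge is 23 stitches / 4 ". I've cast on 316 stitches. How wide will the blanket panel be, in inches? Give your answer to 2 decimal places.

54.96 inches.

23 stitches / 4 inch = 5.75 stitches per inch.
316 / 5.75 = 54.957 inches.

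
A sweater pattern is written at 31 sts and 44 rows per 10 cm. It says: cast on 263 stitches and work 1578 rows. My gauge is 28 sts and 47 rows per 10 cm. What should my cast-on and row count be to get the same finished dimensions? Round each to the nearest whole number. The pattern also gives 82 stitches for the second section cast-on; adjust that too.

Stitches: 263 × 28/31 = 237.55 → 238.
Rows: 1578 × 47/44 = 1685.59 → 1686.
second section cast-on: 82 × 28/31 = 74.06 → 74.

Cast on 238 stitches; work 1686 rows; second section cast-on 74 stitches.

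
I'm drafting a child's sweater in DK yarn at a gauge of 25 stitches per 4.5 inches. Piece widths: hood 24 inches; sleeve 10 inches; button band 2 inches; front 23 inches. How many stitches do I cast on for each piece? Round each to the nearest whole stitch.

Rate = 25/4.5 = 5.556 sts per in.
hood: 24 × 5.556 = 133.33 → 133.
sleeve: 10 × 5.556 = 55.56 → 56.
button band: 2 × 5.556 = 11.11 → 11.
front: 23 × 5.556 = 127.78 → 128.

hood 133; sleeve 56; button band 11; front 128.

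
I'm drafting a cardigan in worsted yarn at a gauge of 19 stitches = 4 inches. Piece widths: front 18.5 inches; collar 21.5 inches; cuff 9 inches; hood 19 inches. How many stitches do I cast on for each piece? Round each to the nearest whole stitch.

front 88; collar 102; cuff 43; hood 90.

Rate = 19/4 = 4.75 sts per in.
front: 18.5 × 4.75 = 87.88 → 88.
collar: 21.5 × 4.75 = 102.12 → 102.
cuff: 9 × 4.75 = 42.75 → 43.
hood: 19 × 4.75 = 90.25 → 90.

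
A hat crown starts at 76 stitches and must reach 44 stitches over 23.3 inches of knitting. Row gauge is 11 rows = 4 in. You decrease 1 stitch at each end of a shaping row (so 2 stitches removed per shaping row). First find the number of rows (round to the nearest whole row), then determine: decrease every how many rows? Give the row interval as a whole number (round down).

Decrease every 4th row.

Rows = 23.3 × 2.75 = 64.1 → 64 rows.
Stitches to remove: 32 → 16 shaping rows (at 2 st each).
64 / 16 = 4.00 → every 4 rows.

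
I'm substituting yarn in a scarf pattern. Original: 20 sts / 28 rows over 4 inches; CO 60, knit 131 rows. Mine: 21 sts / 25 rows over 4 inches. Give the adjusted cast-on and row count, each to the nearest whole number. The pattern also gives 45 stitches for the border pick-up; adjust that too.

Stitches: 60 × 21/20 = 63.00 → 63.
Rows: 131 × 25/28 = 116.96 → 117.
border pick-up: 45 × 21/20 = 47.25 → 47.

Cast on 63 stitches; work 117 rows; border pick-up 47 stitches.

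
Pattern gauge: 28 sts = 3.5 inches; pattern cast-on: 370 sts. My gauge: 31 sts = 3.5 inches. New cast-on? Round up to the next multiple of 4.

Scale factor = 31 / 28 = 1.107.
370 × 31 / 28 = 409.64 sts.
→ 412 sts.

CO 412 sts.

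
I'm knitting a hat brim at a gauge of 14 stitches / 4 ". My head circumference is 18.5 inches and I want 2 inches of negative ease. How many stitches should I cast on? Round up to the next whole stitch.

Finished = 18.5 − 2 = 16.5 in.
14 / 4 = 3.5 sts per inch.
16.50 × 3.5 = 57.75 sts.
→ 58 sts.

Cast on 58 stitches.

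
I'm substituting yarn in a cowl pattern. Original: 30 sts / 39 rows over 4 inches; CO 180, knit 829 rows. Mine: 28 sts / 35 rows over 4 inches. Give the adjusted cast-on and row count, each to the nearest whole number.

Stitches: 180 × 28/30 = 168.00 → 168.
Rows: 829 × 35/39 = 743.97 → 744.

Cast on 168 stitches; work 744 rows.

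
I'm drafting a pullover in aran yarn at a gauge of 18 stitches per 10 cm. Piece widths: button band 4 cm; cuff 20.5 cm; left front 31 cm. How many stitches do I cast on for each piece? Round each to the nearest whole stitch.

button band 7; cuff 37; left front 56.

Rate = 18/10 = 1.8 sts per cm.
button band: 4 × 1.8 = 7.20 → 7.
cuff: 20.5 × 1.8 = 36.90 → 37.
left front: 31 × 1.8 = 55.80 → 56.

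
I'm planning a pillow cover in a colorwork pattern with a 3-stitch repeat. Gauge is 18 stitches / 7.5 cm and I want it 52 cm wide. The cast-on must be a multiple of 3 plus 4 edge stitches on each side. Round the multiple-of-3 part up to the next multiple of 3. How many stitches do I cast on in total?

125 stitches.

18 / 7.5 = 2.4 sts per cm.
52 × 2.4 = 124.80 sts.
Less 8 edge sts → 116.80 for the repeat.
Next multiple of 3: 117.
Add back 8 edge sts → 125.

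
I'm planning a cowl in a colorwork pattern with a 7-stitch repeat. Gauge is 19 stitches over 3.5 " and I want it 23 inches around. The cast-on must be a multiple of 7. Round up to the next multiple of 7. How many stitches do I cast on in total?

19 / 3.5 = 5.429 sts per inch.
23 × 5.429 = 124.86 sts.
Next multiple of 7: 126.

Cast on 126 stitches.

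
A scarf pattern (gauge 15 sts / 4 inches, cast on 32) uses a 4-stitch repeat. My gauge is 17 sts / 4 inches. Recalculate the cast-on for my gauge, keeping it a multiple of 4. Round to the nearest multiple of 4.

CO 36 sts.

32 × 17 / 15 = 36.27.
Nearest multiple of 4: 36.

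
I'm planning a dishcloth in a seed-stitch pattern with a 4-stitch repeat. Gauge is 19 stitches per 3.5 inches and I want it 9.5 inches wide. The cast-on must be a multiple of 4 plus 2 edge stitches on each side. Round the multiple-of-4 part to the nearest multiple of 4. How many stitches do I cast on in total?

Cast on 52 stitches.

19 / 3.5 = 5.429 sts per inch.
9.5 × 5.429 = 51.57 sts.
Less 4 edge sts → 47.57 for the repeat.
Nearest multiple of 4: 48.
Add back 4 edge sts → 52.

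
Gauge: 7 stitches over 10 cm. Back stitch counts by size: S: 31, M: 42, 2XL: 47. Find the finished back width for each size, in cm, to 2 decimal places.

7/10 = 0.7 sts per cm.
S: 31 / 0.7 = 44.286 → 44.29 cm.
M: 42 / 0.7 = 60.000 → 60.00 cm.
2XL: 47 / 0.7 = 67.143 → 67.14 cm.

S 44.29 cm; M 60.00 cm; 2XL 67.14 cm.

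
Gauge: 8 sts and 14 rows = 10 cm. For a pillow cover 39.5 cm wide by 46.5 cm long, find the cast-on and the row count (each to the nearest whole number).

Cast on 32 stitches and work 65 rows.

Stitch gauge = 8/10 = 0.8 sts/cm; 39.5 × 0.8 = 31.60 → 32 sts.
Row gauge = 14/10 = 1.4 rows/cm; 46.5 × 1.4 = 65.10 → 65 rows.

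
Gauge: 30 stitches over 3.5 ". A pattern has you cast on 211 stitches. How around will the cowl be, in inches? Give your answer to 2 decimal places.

24.62 inches.

30 stitches / 3.5 inch = 8.571 stitches per inch.
211 / 8.571 = 24.617 inches.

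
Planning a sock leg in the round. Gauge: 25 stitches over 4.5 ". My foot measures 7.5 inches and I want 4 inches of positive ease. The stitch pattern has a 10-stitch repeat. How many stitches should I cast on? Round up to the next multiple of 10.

CO 70 sts.

Finished = 7.5 + 4 = 11.5 inches.
25 / 4.5 = 5.556 sts/in.
11.5 × 5.556 = 63.89 sts.
Next multiple of 10: 70.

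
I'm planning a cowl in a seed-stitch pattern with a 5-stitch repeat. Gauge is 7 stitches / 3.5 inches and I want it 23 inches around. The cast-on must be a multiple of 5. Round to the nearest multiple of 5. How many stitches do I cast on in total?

7 / 3.5 = 2 sts per inch.
23 × 2 = 46.00 sts.
Nearest multiple of 5: 45.

Cast on 45 stitches.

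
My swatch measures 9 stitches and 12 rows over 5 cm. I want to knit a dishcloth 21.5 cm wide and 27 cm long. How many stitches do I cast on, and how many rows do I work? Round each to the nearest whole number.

Stitch gauge = 9/5 = 1.8 sts/cm; 21.5 × 1.8 = 38.70 → 39 sts.
Row gauge = 12/5 = 2.4 rows/cm; 27 × 2.4 = 64.80 → 65 rows.

Cast on 39 stitches and work 65 rows.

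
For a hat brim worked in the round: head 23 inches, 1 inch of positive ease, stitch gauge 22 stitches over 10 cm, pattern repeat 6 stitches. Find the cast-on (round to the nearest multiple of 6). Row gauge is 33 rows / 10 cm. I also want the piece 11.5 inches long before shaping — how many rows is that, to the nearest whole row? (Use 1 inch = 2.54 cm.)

Finished = 23 + 1 = 24 inches.
24 inches × 2.54 = 60.96 cm.
22/10 = 2.2 sts per cm; 60.96 × 2.2 = 134.11 sts.
Nearest multiple of 6 → 132.
11.5 inches = 29.21 cm; × 3.3 = 96.39 → 96 rows.

Cast on 132 stitches; work 96 rows.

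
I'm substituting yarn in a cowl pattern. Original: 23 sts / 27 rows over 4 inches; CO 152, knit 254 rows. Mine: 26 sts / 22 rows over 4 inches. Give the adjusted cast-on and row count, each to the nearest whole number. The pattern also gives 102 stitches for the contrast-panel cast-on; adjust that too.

Stitches: 152 × 26/23 = 171.83 → 172.
Rows: 254 × 22/27 = 206.96 → 207.
contrast-panel cast-on: 102 × 26/23 = 115.30 → 115.

Cast on 172 stitches; work 207 rows; contrast-panel cast-on 115 stitches.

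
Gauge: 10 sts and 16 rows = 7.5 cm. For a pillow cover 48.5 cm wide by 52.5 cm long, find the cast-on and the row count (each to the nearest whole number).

Stitch gauge = 10/7.5 = 1.333 sts/cm; 48.5 × 1.333 = 64.67 → 65 sts.
Row gauge = 16/7.5 = 2.133 rows/cm; 52.5 × 2.133 = 112.00 → 112 rows.

Cast on 65 stitches and work 112 rows.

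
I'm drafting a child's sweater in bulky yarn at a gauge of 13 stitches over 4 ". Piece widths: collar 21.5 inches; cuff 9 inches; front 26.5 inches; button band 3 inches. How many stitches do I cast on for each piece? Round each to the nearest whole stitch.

Rate = 13/4 = 3.25 sts per in.
collar: 21.5 × 3.25 = 69.88 → 70.
cuff: 9 × 3.25 = 29.25 → 29.
front: 26.5 × 3.25 = 86.12 → 86.
button band: 3 × 3.25 = 9.75 → 10.

collar 70; cuff 29; front 86; button band 10.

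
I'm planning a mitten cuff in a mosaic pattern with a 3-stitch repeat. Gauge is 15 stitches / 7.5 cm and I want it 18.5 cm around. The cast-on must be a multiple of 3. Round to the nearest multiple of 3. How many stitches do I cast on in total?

15 / 7.5 = 2 sts per cm.
18.5 × 2 = 37.00 sts.
Nearest multiple of 3: 36.

CO 36 sts.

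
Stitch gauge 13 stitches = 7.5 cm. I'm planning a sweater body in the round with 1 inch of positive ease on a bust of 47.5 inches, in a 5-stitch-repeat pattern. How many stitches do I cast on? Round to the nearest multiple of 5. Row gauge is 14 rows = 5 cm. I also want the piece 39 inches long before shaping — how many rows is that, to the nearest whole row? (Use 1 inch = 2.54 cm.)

Cast on 215 stitches; work 277 rows.

Finished = 47.5 + 1 = 48.5 inches.
48.5 inches × 2.54 = 123.19 cm.
13/7.5 = 1.733 sts per cm; 123.19 × 1.733 = 213.53 sts.
Nearest multiple of 5 → 215.
39 inches = 99.06 cm; × 2.8 = 277.37 → 277 rows.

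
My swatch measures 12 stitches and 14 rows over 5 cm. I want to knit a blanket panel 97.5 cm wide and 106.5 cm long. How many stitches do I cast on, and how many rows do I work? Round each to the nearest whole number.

Stitch gauge = 12/5 = 2.4 sts/cm; 97.5 × 2.4 = 234.00 → 234 sts.
Row gauge = 14/5 = 2.8 rows/cm; 106.5 × 2.8 = 298.20 → 298 rows.

Cast on 234 stitches and work 298 rows.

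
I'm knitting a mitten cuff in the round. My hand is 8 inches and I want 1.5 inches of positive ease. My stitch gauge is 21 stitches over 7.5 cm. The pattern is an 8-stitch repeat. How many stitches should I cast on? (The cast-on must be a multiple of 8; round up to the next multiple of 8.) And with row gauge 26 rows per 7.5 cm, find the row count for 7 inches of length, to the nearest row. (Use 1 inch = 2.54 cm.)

Cast on 72 stitches; work 62 rows.

Finished = 8 + 1.5 = 9.5 inches.
9.5 inches × 2.54 = 24.13 cm.
21/7.5 = 2.8 sts per cm; 24.13 × 2.8 = 67.56 sts.
Next multiple of 8 → 72.
7 inches = 17.78 cm; × 3.467 = 61.64 → 62 rows.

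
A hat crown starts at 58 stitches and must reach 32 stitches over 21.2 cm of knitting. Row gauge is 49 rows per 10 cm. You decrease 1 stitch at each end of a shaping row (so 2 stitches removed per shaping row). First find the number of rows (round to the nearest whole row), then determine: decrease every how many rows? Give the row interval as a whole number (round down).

Decrease every 8th row.

Rows = 21.2 × 4.9 = 103.9 → 104 rows.
Stitches to remove: 26 → 13 shaping rows (at 2 st each).
104 / 13 = 8.00 → every 8 rows.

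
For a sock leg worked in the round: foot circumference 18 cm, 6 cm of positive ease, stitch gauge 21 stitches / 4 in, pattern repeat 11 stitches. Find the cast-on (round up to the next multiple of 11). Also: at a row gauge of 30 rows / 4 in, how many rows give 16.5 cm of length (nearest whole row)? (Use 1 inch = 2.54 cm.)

Finished = 18 + 6 = 24 cm.
24 cm × 1/2.54 = 9.45 inches.
21/4 = 5.25 sts per in; 9.45 × 5.25 = 49.61 sts.
Next multiple of 11 → 55.
16.5 cm = 6.50 inches; × 7.5 = 48.72 → 49 rows.

Cast on 55 stitches; work 49 rows.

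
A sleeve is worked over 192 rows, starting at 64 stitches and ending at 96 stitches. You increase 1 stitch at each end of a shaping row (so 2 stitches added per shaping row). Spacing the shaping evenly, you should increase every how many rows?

Stitches to add: |96 − 64| = 32.
Shaping rows needed: 32 / 2 = 16.
192 rows / 16 = every 12 rows.

Increase every 12th row.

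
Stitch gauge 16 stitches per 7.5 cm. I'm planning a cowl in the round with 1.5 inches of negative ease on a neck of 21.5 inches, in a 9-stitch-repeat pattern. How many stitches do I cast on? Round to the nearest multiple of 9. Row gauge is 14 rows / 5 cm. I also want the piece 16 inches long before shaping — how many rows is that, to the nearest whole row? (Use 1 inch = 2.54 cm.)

Cast on 108 stitches; work 114 rows.

Finished = 21.5 − 1.5 = 20 inches.
20 inches × 2.54 = 50.80 cm.
16/7.5 = 2.133 sts per cm; 50.80 × 2.133 = 108.37 sts.
Nearest multiple of 9 → 108.
16 inches = 40.64 cm; × 2.8 = 113.79 → 114 rows.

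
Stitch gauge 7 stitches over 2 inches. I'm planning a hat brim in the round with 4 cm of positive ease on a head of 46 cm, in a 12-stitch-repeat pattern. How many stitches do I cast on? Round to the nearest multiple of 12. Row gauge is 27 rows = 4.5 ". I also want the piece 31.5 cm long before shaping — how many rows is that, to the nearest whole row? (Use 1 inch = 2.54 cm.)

Finished = 46 + 4 = 50 cm.
50 cm × 1/2.54 = 19.69 inches.
7/2 = 3.5 sts per in; 19.69 × 3.5 = 68.90 sts.
Nearest multiple of 12 → 72.
31.5 cm = 12.40 inches; × 6 = 74.41 → 74 rows.

Cast on 72 stitches; work 74 rows.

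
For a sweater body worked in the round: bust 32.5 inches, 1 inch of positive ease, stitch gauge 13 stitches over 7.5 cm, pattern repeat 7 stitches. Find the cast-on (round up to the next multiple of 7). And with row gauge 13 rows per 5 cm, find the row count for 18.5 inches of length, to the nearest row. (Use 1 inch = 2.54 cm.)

Cast on 154 stitches; work 122 rows.

Finished = 32.5 + 1 = 33.5 inches.
33.5 inches × 2.54 = 85.09 cm.
13/7.5 = 1.733 sts per cm; 85.09 × 1.733 = 147.49 sts.
Next multiple of 7 → 154.
18.5 inches = 46.99 cm; × 2.6 = 122.17 → 122 rows.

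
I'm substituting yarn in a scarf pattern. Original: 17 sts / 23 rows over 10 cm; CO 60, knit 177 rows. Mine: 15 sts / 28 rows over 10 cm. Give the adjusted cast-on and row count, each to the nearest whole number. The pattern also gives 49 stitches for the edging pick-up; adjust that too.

Stitches: 60 × 15/17 = 52.94 → 53.
Rows: 177 × 28/23 = 215.48 → 215.
edging pick-up: 49 × 15/17 = 43.24 → 43.

Cast on 53 stitches; work 215 rows; edging pick-up 43 stitches.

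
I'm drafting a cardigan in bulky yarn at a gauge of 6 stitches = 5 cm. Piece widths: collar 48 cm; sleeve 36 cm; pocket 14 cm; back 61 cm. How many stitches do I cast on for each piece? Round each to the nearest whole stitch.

collar 58; sleeve 43; pocket 17; back 73.

Rate = 6/5 = 1.2 sts per cm.
collar: 48 × 1.2 = 57.60 → 58.
sleeve: 36 × 1.2 = 43.20 → 43.
pocket: 14 × 1.2 = 16.80 → 17.
back: 61 × 1.2 = 73.20 → 73.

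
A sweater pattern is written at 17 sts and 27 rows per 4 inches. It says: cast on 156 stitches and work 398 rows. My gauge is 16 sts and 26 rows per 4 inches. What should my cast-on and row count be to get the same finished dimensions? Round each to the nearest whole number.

Cast on 147 stitches; work 383 rows.

Stitches: 156 × 16/17 = 146.82 → 147.
Rows: 398 × 26/27 = 383.26 → 383.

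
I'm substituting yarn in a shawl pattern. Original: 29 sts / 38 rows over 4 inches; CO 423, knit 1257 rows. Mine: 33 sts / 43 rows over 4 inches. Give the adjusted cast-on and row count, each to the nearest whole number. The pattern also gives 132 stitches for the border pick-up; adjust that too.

Cast on 481 stitches; work 1422 rows; border pick-up 150 stitches.

Stitches: 423 × 33/29 = 481.34 → 481.
Rows: 1257 × 43/38 = 1422.39 → 1422.
border pick-up: 132 × 33/29 = 150.21 → 150.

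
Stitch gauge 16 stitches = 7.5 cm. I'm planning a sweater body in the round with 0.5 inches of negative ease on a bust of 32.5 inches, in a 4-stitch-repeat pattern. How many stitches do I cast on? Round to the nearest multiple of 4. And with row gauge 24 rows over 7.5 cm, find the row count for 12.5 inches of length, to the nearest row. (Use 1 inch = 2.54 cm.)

Finished = 32.5 − 0.5 = 32 inches.
32 inches × 2.54 = 81.28 cm.
16/7.5 = 2.133 sts per cm; 81.28 × 2.133 = 173.40 sts.
Nearest multiple of 4 → 172.
12.5 inches = 31.75 cm; × 3.2 = 101.60 → 102 rows.

Cast on 172 stitches; work 102 rows.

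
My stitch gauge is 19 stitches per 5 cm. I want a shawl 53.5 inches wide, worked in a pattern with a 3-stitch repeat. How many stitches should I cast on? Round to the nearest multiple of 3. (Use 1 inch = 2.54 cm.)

516 stitches.

53.5 in = 53.5 × 2.54 = 135.89 cm.
19 / 5 = 3.8 sts/cm.
135.89 × 3.8 = 516.38 sts.
→ 516.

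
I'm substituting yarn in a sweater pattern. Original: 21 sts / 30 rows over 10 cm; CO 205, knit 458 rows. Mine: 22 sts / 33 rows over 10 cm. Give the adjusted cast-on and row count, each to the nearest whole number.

Cast on 215 stitches; work 504 rows.

Stitches: 205 × 22/21 = 214.76 → 215.
Rows: 458 × 33/30 = 503.80 → 504.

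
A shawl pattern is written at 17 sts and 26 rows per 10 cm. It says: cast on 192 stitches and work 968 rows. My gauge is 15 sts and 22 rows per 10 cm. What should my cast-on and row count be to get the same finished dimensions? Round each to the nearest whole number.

Cast on 169 stitches; work 819 rows.

Stitches: 192 × 15/17 = 169.41 → 169.
Rows: 968 × 22/26 = 819.08 → 819.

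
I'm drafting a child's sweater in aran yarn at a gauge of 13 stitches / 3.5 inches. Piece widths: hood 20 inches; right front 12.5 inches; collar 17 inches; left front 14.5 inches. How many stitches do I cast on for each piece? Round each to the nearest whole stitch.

Rate = 13/3.5 = 3.714 sts per in.
hood: 20 × 3.714 = 74.29 → 74.
right front: 12.5 × 3.714 = 46.43 → 46.
collar: 17 × 3.714 = 63.14 → 63.
left front: 14.5 × 3.714 = 53.86 → 54.

hood 74; right front 46; collar 63; left front 54.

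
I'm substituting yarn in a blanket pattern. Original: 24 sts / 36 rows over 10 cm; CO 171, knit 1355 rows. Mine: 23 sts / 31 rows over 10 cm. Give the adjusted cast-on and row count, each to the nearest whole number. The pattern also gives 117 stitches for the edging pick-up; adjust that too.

Cast on 164 stitches; work 1167 rows; edging pick-up 112 stitches.

Stitches: 171 × 23/24 = 163.88 → 164.
Rows: 1355 × 31/36 = 1166.81 → 1167.
edging pick-up: 117 × 23/24 = 112.12 → 112.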